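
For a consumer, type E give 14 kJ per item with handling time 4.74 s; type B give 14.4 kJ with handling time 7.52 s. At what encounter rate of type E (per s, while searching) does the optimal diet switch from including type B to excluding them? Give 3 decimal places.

Drop type B once their profitability E₂/h₂ falls below the rate achievable on type E alone: E₂/h₂ = λE₁/(1 + λh₁).
Solve for λ: λE₁h₂ = E₂(1 + λh₁) → λ(E₁h₂ − E₂h₁) = E₂ → λ = E₂/(E₁h₂ − E₂h₁).
λ = 14.4/(14×7.52 − 14.4×4.74) = 14.4/37.02 = 0.3889 per s.

0.389 per s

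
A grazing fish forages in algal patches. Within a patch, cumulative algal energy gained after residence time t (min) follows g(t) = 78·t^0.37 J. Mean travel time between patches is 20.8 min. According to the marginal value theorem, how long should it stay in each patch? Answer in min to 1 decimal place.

12.2 min

Maximise g(t)/(T+t): set derivative to zero → g'(t)(T+t) = g(t).
g'(t) = 0.37·78·t^-0.63. Setting 0.37·78·t^-0.63 = 78·t^0.37/(20.8+t) gives 0.37(20.8+t) = t, so 0.63·t = 0.37×20.8.
t* = 0.37×20.8/0.63 = 12.22 min.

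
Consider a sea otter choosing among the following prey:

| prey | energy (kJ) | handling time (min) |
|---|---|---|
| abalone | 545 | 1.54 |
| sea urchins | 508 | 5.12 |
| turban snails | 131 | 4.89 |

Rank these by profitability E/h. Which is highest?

abalone

Profitability E/h (kJ/min): abalone = 545/1.54 = 354, sea urchins = 508/5.12 = 99.2, turban snails = 131/4.89 = 26.8.
Ranked: abalone > sea urchins > turban snails.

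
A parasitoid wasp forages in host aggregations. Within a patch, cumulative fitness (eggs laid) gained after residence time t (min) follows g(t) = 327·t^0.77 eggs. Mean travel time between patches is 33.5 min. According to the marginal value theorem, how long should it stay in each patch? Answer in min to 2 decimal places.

112.15 min

By the marginal value theorem, leave when the instantaneous gain rate g'(t) equals the habitat-wide average g(t)/(T + t).
g'(t) = 0.77·327·t^-0.23. Setting 0.77·327·t^-0.23 = 327·t^0.77/(33.5+t) gives 0.77(33.5+t) = t, so 0.23·t = 0.77×33.5.
t* = 0.77×33.5/0.23 = 112.2 min.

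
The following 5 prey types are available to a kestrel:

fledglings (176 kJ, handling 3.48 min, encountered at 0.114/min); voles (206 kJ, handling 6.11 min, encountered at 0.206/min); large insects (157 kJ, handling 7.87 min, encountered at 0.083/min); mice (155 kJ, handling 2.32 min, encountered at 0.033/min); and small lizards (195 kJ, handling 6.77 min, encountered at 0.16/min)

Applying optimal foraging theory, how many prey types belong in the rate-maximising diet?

E/h in descending order: mice 66.8, fledglings 50.6, voles 33.7, small lizards 28.8, large insects 19.9 kJ/min. The optimal diet is the largest prefix of this list for which every included type satisfies E_i/h_i > R on the types above it.
Rate on top 1: 4.751. fledglings: 50.6 > 4.751 → include.
Rate on top 2: 17.09. voles: 33.7 > 17.09 → include.
Rate on top 3: 24.75. small lizards: 28.8 > 24.75 → include.
Rate on top 4: 25.9. large insects: 19.9 < 25.9 → exclude; stop.
Optimal diet: mice, fledglings, voles, small lizards — 4 of 5 types.

4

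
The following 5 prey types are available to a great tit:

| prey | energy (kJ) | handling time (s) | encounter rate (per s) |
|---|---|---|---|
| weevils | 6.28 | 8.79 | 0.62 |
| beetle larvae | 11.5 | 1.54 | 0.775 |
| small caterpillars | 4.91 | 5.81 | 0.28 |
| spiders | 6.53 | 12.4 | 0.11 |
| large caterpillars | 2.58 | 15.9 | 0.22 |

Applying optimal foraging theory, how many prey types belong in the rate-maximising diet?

1

Rank by E/h (kJ/s): beetle larvae 7.47, small caterpillars 0.845, weevils 0.714, spiders 0.527, large caterpillars 0.162. Include each in turn until the next type's E/h falls below the running intake rate.
Rate on top 1: 4.063. small caterpillars: 0.845 < 4.063 → exclude; stop.
Optimal diet: beetle larvae — 1 of 5 types.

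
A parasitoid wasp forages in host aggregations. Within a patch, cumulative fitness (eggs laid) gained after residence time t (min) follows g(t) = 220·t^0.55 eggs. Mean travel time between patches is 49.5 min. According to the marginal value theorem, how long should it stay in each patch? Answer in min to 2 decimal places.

Maximise g(t)/(T+t): set derivative to zero → g'(t)(T+t) = g(t).
g'(t) = 0.55·220·t^-0.45. Setting 0.55·220·t^-0.45 = 220·t^0.55/(49.5+t) gives 0.55(49.5+t) = t, so 0.45·t = 0.55×49.5.
t* = 0.55×49.5/0.45 = 60.5 min.

60.50 min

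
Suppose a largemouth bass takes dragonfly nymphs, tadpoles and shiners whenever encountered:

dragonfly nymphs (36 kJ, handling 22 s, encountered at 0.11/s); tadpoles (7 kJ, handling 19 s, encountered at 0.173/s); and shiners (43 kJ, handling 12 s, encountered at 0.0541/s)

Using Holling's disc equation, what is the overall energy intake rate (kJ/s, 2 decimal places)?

1.02 kJ/s

R = Σλ_iE_i / (1 + Σλ_ih_i)
Numerator: 0.11×36 + 0.173×7 + 0.0541×43 = 7.497
Denominator: 1 + 0.11×22 + 0.173×19 + 0.0541×12 = 7.356
R = 7.497/7.356 = 1.019 kJ/s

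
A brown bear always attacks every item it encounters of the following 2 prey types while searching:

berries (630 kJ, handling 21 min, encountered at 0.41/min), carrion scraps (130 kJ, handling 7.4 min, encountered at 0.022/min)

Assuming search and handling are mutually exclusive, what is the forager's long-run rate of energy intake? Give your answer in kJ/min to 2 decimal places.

26.72 kJ/min

R = (0.41×630 + 0.022×130) / (1 + 0.41×21 + 0.022×7.4) = 261.2/9.773 = 26.72 kJ/min.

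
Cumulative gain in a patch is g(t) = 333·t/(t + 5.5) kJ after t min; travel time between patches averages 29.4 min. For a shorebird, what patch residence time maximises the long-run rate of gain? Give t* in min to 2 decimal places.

12.72 min

Maximise g(t)/(T+t): set derivative to zero → g'(t)(T+t) = g(t).
g'(t) = 333·5.5/(t + 5.5)². Setting 333·5.5/(t+5.5)² = 333t/[(t+5.5)(29.4+t)] gives 5.5(29.4+t) = t(t+5.5), so t² = 5.5×29.4 = 161.7.
t* = √161.7 = 12.72 min.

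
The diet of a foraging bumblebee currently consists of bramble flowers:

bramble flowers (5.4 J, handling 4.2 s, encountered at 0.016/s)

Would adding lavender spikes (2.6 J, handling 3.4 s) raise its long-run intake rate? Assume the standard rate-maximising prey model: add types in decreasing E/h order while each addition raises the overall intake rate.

Current rate: (0.016×5.4)/(1 + 0.016×4.2) = 0.08096 J/s.
lavender spikes: E/h = 2.6/3.4 = 0.7647 J/s.
Since 0.7647 > R, including lavender spikes increases the long-run rate.

Yes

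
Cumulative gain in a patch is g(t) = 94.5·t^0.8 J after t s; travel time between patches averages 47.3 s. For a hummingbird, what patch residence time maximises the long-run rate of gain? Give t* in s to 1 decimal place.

189.2 s

By the marginal value theorem, leave when the instantaneous gain rate g'(t) equals the habitat-wide average g(t)/(T + t).
g'(t) = 0.8·94.5·t^-0.2. Setting 0.8·94.5·t^-0.2 = 94.5·t^0.8/(47.3+t) gives 0.8(47.3+t) = t, so 0.20·t = 0.8×47.3.
t* = 0.8×47.3/0.20 = 189.2 s.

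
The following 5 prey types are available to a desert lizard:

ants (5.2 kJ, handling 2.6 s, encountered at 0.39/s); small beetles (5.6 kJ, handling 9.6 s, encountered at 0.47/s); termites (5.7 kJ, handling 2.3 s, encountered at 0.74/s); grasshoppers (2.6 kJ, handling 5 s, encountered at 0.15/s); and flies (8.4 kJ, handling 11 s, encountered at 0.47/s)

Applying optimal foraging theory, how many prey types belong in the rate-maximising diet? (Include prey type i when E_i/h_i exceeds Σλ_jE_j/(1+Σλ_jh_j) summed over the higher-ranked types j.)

2

Rank by E/h (kJ/s): termites 2.48, ants 2, flies 0.764, small beetles 0.583, grasshoppers 0.52. Include each in turn until the next type's E/h falls below the running intake rate.
Rate on top 1: 1.561. ants: 2 > 1.561 → include.
Rate on top 2: 1.681. flies: 0.764 < 1.681 → exclude; stop.
Optimal diet: termites, ants — 2 of 5 types.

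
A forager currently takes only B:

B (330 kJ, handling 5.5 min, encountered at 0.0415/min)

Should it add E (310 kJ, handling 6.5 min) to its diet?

Yes

On B alone, R = ΣλE/(1+Σλh) = 13.7/1.228 = 11.15 kJ/min.
Profitability of E: 310/6.5 = 47.69 kJ/min.
Since 47.69 > R, including E increases the long-run rate.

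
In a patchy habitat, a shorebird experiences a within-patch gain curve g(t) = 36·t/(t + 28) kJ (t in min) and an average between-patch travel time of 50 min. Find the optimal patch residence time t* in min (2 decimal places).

37.42 min

Optimal t* satisfies g'(t*) = g(t*)/(T + t*).
g'(t) = 36·28/(t + 28)². Setting 36·28/(t+28)² = 36t/[(t+28)(50+t)] gives 28(50+t) = t(t+28), so t² = 28×50 = 1400.
t* = √1400 = 37.42 min.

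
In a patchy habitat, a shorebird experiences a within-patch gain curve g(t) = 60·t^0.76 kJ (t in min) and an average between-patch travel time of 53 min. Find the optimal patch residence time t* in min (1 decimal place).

By the marginal value theorem, leave when the instantaneous gain rate g'(t) equals the habitat-wide average g(t)/(T + t).
g'(t) = 0.76·60·t^-0.24. Setting 0.76·60·t^-0.24 = 60·t^0.76/(53+t) gives 0.76(53+t) = t, so 0.24·t = 0.76×53.
t* = 0.76×53/0.24 = 167.8 min.

167.8 min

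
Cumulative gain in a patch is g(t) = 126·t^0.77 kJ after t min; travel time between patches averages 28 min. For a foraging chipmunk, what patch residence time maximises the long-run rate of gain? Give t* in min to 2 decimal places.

93.74 min

Optimal t* satisfies g'(t*) = g(t*)/(T + t*).
g'(t) = 0.77·126·t^-0.23. Setting 0.77·126·t^-0.23 = 126·t^0.77/(28+t) gives 0.77(28+t) = t, so 0.23·t = 0.77×28.
t* = 0.77×28/0.23 = 93.74 min.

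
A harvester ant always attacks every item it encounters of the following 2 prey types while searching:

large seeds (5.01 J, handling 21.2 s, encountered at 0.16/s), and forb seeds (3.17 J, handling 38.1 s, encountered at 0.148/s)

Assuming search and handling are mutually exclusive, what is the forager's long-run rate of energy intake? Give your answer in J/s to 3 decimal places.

R = Σλ_iE_i / (1 + Σλ_ih_i)
Numerator: 0.16×5.01 + 0.148×3.17 = 1.271
Denominator: 1 + 0.16×21.2 + 0.148×38.1 = 10.03
R = 1.271/10.03 = 0.1267 J/s

0.127 J/s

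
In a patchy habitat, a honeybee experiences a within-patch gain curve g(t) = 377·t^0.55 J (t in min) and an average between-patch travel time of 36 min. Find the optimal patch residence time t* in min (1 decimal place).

44.0 min

Maximise g(t)/(T+t): set derivative to zero → g'(t)(T+t) = g(t).
g'(t) = 0.55·377·t^-0.45. Setting 0.55·377·t^-0.45 = 377·t^0.55/(36+t) gives 0.55(36+t) = t, so 0.45·t = 0.55×36.
t* = 0.55×36/0.45 = 44 min.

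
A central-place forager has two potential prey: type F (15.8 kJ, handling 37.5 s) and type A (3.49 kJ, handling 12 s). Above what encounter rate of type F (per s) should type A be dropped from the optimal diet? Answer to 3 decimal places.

Drop type A once their profitability E₂/h₂ falls below the rate achievable on type F alone: E₂/h₂ = λE₁/(1 + λh₁).
Solve for λ: λE₁h₂ = E₂(1 + λh₁) → λ(E₁h₂ − E₂h₁) = E₂ → λ = E₂/(E₁h₂ − E₂h₁).
λ = 3.49/(15.8×12 − 3.49×37.5) = 3.49/58.73 = 0.05943 per s.

0.059 per s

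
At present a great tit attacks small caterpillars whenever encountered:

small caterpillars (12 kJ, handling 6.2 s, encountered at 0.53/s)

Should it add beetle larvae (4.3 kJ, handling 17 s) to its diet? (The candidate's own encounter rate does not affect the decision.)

Intake rate on the current diet: R = (0.53×12) / (1 + 0.53×6.2) = 6.36/4.286 = 1.484 kJ/s.
Profitability of beetle larvae: 4.3/17 = 0.2529 kJ/s.
0.2529 < 1.484, so adding beetle larvae would lower the average — exclude it.

No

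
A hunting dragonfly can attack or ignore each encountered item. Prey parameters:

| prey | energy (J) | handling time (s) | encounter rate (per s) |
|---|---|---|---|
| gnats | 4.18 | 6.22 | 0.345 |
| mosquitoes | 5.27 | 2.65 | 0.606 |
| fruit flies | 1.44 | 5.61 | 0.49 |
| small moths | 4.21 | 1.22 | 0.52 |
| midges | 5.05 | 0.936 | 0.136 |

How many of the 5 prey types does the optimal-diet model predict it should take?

3

E/h in descending order: midges 5.4, small moths 3.45, mosquitoes 1.99, gnats 0.672, fruit flies 0.257 J/s. The optimal diet is the largest prefix of this list for which every included type satisfies E_i/h_i > R on the types above it.
Rate on top 1: 0.6092. small moths: 3.45 > 0.6092 → include.
Rate on top 2: 1.633. mosquitoes: 1.99 > 1.633 → include.
Rate on top 3: 1.802. gnats: 0.672 < 1.802 → exclude; stop.
Optimal diet: midges, small moths, mosquitoes — 3 of 5 types.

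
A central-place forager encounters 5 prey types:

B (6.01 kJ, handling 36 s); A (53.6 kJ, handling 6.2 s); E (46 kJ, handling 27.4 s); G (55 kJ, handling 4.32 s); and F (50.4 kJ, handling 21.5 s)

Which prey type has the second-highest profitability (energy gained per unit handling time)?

In descending order of E/h:
G: 55/4.32 = 12.7 kJ/s
A: 53.6/6.2 = 8.65 kJ/s
F: 50.4/21.5 = 2.34 kJ/s
E: 46/27.4 = 1.68 kJ/s
B: 6.01/36 = 0.167 kJ/s

A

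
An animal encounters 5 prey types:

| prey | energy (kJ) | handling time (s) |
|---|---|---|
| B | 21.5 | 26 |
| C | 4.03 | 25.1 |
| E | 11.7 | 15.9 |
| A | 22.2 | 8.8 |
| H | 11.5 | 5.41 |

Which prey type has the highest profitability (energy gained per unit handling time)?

A

In descending order of E/h:
A: 22.2/8.8 = 2.52 kJ/s
H: 11.5/5.41 = 2.13 kJ/s
B: 21.5/26 = 0.827 kJ/s
E: 11.7/15.9 = 0.736 kJ/s
C: 4.03/25.1 = 0.161 kJ/s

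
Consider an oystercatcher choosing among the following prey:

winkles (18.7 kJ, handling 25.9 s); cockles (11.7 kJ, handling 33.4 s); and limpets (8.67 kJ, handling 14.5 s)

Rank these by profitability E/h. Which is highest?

winkles

In descending order of E/h:
winkles: 18.7/25.9 = 0.722 kJ/s
limpets: 8.67/14.5 = 0.598 kJ/s
cockles: 11.7/33.4 = 0.35 kJ/s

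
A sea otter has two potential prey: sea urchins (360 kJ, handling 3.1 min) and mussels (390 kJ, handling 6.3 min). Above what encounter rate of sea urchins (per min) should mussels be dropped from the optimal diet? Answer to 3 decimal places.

Drop mussels once their profitability E₂/h₂ falls below the rate achievable on sea urchins alone: E₂/h₂ = λE₁/(1 + λh₁).
Solve for λ: λE₁h₂ = E₂(1 + λh₁) → λ(E₁h₂ − E₂h₁) = E₂ → λ = E₂/(E₁h₂ − E₂h₁).
λ = 390/(360×6.3 − 390×3.1) = 390/1059 = 0.3683 per min.

0.368 per min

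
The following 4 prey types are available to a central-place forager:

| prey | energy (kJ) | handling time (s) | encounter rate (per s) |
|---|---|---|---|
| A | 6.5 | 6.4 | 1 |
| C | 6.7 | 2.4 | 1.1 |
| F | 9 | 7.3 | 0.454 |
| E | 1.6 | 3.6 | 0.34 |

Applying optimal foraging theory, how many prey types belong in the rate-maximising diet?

1

Rank by E/h (kJ/s): C 2.79, F 1.23, A 1.02, E 0.444. Include each in turn until the next type's E/h falls below the running intake rate.
Rate on top 1: 2.025. F: 1.23 < 2.025 → exclude; stop.
Optimal diet: C — 1 of 4 types.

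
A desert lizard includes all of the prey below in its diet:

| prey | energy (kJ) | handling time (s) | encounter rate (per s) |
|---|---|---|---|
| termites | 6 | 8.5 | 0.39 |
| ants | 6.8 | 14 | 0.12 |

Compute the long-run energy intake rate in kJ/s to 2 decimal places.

0.53 kJ/s

R = Σλ_iE_i / (1 + Σλ_ih_i)
Numerator: 0.39×6 + 0.12×6.8 = 3.156
Denominator: 1 + 0.39×8.5 + 0.12×14 = 5.995
R = 3.156/5.995 = 0.5264 kJ/s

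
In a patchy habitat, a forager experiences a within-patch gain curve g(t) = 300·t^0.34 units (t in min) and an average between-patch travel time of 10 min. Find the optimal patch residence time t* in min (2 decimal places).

Optimal t* satisfies g'(t*) = g(t*)/(T + t*).
g'(t) = 0.34·300·t^-0.66. Setting 0.34·300·t^-0.66 = 300·t^0.34/(10+t) gives 0.34(10+t) = t, so 0.66·t = 0.34×10.
t* = 0.34×10/0.66 = 5.152 min.

5.15 min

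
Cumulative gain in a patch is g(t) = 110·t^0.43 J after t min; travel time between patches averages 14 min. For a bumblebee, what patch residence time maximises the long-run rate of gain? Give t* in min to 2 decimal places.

10.56 min

Optimal t* satisfies g'(t*) = g(t*)/(T + t*).
g'(t) = 0.43·110·t^-0.57. Setting 0.43·110·t^-0.57 = 110·t^0.43/(14+t) gives 0.43(14+t) = t, so 0.57·t = 0.43×14.
t* = 0.43×14/0.57 = 10.56 min.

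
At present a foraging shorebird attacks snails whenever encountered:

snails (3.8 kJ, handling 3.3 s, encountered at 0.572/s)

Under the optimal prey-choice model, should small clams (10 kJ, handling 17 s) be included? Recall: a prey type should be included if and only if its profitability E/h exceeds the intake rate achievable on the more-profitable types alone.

Intake rate on the current diet: R = (0.572×3.8) / (1 + 0.572×3.3) = 2.174/2.888 = 0.7527 kJ/s.
small clams: E/h = 10/17 = 0.5882 kJ/s.
0.5882 < 0.7527, so adding small clams would lower the average — exclude it.

No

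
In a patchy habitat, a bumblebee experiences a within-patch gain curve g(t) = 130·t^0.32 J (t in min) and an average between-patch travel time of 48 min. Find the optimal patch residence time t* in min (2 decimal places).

Maximise g(t)/(T+t): set derivative to zero → g'(t)(T+t) = g(t).
g'(t) = 0.32·130·t^-0.68. Setting 0.32·130·t^-0.68 = 130·t^0.32/(48+t) gives 0.32(48+t) = t, so 0.68·t = 0.32×48.
t* = 0.32×48/0.68 = 22.59 min.

22.59 min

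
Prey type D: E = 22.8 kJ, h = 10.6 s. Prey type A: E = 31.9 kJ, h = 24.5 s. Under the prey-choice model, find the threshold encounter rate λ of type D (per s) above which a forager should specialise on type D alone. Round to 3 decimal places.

Drop type A once their profitability E₂/h₂ falls below the rate achievable on type D alone: E₂/h₂ = λE₁/(1 + λh₁).
Solve for λ: λE₁h₂ = E₂(1 + λh₁) → λ(E₁h₂ − E₂h₁) = E₂ → λ = E₂/(E₁h₂ − E₂h₁).
λ = 31.9/(22.8×24.5 − 31.9×10.6) = 31.9/220.5 = 0.1447 per s.

0.145 per s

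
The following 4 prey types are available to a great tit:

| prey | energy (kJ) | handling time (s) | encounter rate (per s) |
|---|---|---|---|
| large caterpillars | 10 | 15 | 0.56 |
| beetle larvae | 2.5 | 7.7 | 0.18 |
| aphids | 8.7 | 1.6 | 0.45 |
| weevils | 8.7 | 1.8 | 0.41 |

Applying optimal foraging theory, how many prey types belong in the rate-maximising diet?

2

Profitabilities (E/h, kJ/s): aphids 5.44, weevils 4.83, large caterpillars 0.667, beetle larvae 0.325. Add prey in this order while the next type's profitability exceeds the intake rate on those already taken.
Rate on top 1: 2.276. weevils: 4.83 > 2.276 → include.
Rate on top 2: 3.044. large caterpillars: 0.667 < 3.044 → exclude; stop.
Optimal diet: aphids, weevils — 2 of 4 types.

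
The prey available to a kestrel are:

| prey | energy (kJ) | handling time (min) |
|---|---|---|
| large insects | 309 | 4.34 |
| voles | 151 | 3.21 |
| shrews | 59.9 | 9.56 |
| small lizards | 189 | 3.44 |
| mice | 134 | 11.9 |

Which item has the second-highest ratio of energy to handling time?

Profitability E/h (kJ/min): large insects = 309/4.34 = 71.2, voles = 151/3.21 = 47, shrews = 59.9/9.56 = 6.27, small lizards = 189/3.44 = 54.9, mice = 134/11.9 = 11.3.
Ranked: large insects > small lizards > voles > mice > shrews.

small lizards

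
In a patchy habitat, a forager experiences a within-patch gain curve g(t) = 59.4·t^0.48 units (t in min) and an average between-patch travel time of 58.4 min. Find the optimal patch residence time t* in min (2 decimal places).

Optimal t* satisfies g'(t*) = g(t*)/(T + t*).
g'(t) = 0.48·59.4·t^-0.52. Setting 0.48·59.4·t^-0.52 = 59.4·t^0.48/(58.4+t) gives 0.48(58.4+t) = t, so 0.52·t = 0.48×58.4.
t* = 0.48×58.4/0.52 = 53.91 min.

53.91 min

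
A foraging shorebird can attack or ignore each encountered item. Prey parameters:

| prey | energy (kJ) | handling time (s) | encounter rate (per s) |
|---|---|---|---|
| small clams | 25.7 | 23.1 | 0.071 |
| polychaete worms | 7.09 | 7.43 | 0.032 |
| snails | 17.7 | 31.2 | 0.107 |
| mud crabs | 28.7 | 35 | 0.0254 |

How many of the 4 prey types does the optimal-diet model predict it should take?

3

Rank by E/h (kJ/s): small clams 1.11, polychaete worms 0.954, mud crabs 0.82, snails 0.567. Include each in turn until the next type's E/h falls below the running intake rate.
Rate on top 1: 0.6911. polychaete worms: 0.954 > 0.6911 → include.
Rate on top 2: 0.7129. mud crabs: 0.82 > 0.7129 → include.
Rate on top 3: 0.7382. snails: 0.567 < 0.7382 → exclude; stop.
Optimal diet: small clams, polychaete worms, mud crabs — 3 of 4 types.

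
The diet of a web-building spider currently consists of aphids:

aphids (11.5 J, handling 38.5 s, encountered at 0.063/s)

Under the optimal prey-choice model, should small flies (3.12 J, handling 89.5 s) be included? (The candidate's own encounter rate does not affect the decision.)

No

Intake rate on the current diet: R = (0.063×11.5) / (1 + 0.063×38.5) = 0.7245/3.425 = 0.2115 J/s.
Profitability of small flies: 3.12/89.5 = 0.03486 J/s.
Since 0.03486 < R, time spent handling small flies is better spent searching.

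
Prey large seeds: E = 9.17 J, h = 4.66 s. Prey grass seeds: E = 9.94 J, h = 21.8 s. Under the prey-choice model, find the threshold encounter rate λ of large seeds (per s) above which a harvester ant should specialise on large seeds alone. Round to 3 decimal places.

0.065 per s

The zero-one rule: include grass seeds iff E₂/h₂ > λE₁/(1+λh₁). Equality gives the switch point.
λE₁h₂ = E₂ + λE₂h₁ ⇒ λ = E₂/(E₁h₂ − E₂h₁) = 9.94/(199.9 − 46.32) = 0.06472 per s.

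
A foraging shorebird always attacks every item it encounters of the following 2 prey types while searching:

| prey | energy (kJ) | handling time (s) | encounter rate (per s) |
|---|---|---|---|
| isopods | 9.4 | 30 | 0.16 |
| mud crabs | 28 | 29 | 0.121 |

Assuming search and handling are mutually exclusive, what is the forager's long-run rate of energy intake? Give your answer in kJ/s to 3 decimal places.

0.526 kJ/s

R = (0.16×9.4 + 0.121×28) / (1 + 0.16×30 + 0.121×29) = 4.892/9.309 = 0.5255 kJ/s.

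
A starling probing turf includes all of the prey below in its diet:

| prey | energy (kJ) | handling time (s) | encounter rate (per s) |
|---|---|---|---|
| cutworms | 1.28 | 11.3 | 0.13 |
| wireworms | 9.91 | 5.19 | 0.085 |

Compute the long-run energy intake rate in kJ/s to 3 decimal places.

0.347 kJ/s

R = Σλ_iE_i / (1 + Σλ_ih_i)
Numerator: 0.13×1.28 + 0.085×9.91 = 1.009
Denominator: 1 + 0.13×11.3 + 0.085×5.19 = 2.91
R = 1.009/2.91 = 0.3466 kJ/s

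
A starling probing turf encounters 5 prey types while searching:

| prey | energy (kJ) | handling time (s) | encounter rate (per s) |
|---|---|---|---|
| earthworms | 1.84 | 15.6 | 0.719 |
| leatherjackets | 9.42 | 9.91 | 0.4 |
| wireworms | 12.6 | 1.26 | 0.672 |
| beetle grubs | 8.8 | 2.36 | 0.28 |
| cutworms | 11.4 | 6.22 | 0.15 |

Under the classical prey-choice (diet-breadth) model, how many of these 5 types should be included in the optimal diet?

Rank by E/h (kJ/s): wireworms 10, beetle grubs 3.73, cutworms 1.83, leatherjackets 0.951, earthworms 0.118. Include each in turn until the next type's E/h falls below the running intake rate.
Rate on top 1: 4.585. beetle grubs: 3.73 < 4.585 → exclude; stop.
Optimal diet: wireworms — 1 of 5 types.

1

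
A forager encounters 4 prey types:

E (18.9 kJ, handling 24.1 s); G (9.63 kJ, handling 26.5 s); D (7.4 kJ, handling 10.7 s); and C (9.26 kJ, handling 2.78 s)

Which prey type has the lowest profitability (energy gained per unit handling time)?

G

In descending order of E/h:
C: 9.26/2.78 = 3.33 kJ/s
E: 18.9/24.1 = 0.784 kJ/s
D: 7.4/10.7 = 0.692 kJ/s
G: 9.63/26.5 = 0.363 kJ/s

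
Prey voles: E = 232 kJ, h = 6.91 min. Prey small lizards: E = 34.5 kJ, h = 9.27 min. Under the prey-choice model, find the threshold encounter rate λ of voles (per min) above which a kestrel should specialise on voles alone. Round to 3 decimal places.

Drop small lizards once their profitability E₂/h₂ falls below the rate achievable on voles alone: E₂/h₂ = λE₁/(1 + λh₁).
Solve for λ: λE₁h₂ = E₂(1 + λh₁) → λ(E₁h₂ − E₂h₁) = E₂ → λ = E₂/(E₁h₂ − E₂h₁).
λ = 34.5/(232×9.27 − 34.5×6.91) = 34.5/1912 = 0.01804 per min.

0.018 per min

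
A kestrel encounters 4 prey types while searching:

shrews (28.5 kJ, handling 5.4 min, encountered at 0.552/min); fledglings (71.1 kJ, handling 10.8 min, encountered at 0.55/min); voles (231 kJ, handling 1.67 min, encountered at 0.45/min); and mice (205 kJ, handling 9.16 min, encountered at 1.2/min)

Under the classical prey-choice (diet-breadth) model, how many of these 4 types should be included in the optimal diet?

1

E/h in descending order: voles 138, mice 22.4, fledglings 6.58, shrews 5.28 kJ/min. The optimal diet is the largest prefix of this list for which every included type satisfies E_i/h_i > R on the types above it.
Rate on top 1: 59.35. mice: 22.4 < 59.35 → exclude; stop.
Optimal diet: voles — 1 of 4 types.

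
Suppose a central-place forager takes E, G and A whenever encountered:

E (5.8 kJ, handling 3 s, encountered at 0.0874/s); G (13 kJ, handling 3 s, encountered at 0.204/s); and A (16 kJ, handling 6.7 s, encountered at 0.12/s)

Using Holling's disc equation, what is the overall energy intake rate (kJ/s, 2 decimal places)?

1.90 kJ/s

R = Σλ_iE_i / (1 + Σλ_ih_i)
Numerator: 0.0874×5.8 + 0.204×13 + 0.12×16 = 5.079
Denominator: 1 + 0.0874×3 + 0.204×3 + 0.12×6.7 = 2.678
R = 5.079/2.678 = 1.896 kJ/s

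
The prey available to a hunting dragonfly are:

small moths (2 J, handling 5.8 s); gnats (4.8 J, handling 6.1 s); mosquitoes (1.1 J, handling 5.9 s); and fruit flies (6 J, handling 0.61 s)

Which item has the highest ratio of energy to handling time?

fruit flies

In descending order of E/h:
fruit flies: 6/0.61 = 9.84 J/s
gnats: 4.8/6.1 = 0.787 J/s
small moths: 2/5.8 = 0.345 J/s
mosquitoes: 1.1/5.9 = 0.186 J/s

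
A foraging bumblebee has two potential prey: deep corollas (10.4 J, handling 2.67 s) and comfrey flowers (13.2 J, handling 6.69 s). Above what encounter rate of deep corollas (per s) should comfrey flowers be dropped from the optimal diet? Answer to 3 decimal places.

0.384 per s

At the threshold, the rate on deep corollas alone equals the profitability of comfrey flowers: λ·10.4/(1 + λ·2.67) = 13.2/6.69 = 1.973.
Rearranging, λ(10.4 − 1.973×2.67) = 1.973, so λ = 1.973/5.132 = 0.3845 per s.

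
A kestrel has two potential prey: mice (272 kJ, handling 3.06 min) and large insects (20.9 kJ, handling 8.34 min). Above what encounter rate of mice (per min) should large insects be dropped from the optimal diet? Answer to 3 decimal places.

0.009 per min

At the threshold, the rate on mice alone equals the profitability of large insects: λ·272/(1 + λ·3.06) = 20.9/8.34 = 2.506.
Rearranging, λ(272 − 2.506×3.06) = 2.506, so λ = 2.506/264.3 = 0.00948 per min.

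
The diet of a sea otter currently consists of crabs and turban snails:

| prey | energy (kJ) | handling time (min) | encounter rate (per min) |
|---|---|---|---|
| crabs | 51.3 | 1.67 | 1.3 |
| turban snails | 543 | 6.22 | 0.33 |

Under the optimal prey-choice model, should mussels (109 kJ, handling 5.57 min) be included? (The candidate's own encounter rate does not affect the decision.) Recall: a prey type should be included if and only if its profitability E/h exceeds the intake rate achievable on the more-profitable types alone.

Intake rate on the current diet: R = (1.3×51.3 + 0.33×543) / (1 + 1.3×1.67 + 0.33×6.22) = 245.9/5.224 = 47.07 kJ/min.
mussels: E/h = 109/5.57 = 19.57 kJ/min.
19.57 < 47.07, so adding mussels would lower the average — exclude it.

No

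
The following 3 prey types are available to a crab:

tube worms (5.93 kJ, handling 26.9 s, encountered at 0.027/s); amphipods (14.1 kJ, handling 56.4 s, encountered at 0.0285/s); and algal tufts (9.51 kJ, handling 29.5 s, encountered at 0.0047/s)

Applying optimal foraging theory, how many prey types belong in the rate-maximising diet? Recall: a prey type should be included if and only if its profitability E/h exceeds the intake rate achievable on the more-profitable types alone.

Rank by E/h (kJ/s): algal tufts 0.322, amphipods 0.25, tube worms 0.22. Include each in turn until the next type's E/h falls below the running intake rate.
Rate on top 1: 0.03925. amphipods: 0.25 > 0.03925 → include.
Rate on top 2: 0.1626. tube worms: 0.22 > 0.1626 → include.
Optimal diet: algal tufts, amphipods, tube worms — 3 of 3 types.

3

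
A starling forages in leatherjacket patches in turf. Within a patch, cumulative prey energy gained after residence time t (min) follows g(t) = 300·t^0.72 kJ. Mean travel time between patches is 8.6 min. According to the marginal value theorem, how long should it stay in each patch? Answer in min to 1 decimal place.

22.1 min

By the marginal value theorem, leave when the instantaneous gain rate g'(t) equals the habitat-wide average g(t)/(T + t).
g'(t) = 0.72·300·t^-0.28. Setting 0.72·300·t^-0.28 = 300·t^0.72/(8.6+t) gives 0.72(8.6+t) = t, so 0.28·t = 0.72×8.6.
t* = 0.72×8.6/0.28 = 22.11 min.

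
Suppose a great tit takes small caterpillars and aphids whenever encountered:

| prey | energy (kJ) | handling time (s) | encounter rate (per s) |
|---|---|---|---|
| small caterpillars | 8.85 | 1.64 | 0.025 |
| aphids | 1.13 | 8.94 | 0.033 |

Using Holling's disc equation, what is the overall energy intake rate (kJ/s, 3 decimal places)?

R = (0.025×8.85 + 0.033×1.13) / (1 + 0.025×1.64 + 0.033×8.94) = 0.2585/1.336 = 0.1935 kJ/s.

0.194 kJ/s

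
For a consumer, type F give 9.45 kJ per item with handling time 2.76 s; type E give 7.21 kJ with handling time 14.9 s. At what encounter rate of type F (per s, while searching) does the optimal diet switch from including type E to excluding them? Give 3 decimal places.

0.060 per s

The zero-one rule: include type E iff E₂/h₂ > λE₁/(1+λh₁). Equality gives the switch point.
λE₁h₂ = E₂ + λE₂h₁ ⇒ λ = E₂/(E₁h₂ − E₂h₁) = 7.21/(140.8 − 19.9) = 0.05963 per s.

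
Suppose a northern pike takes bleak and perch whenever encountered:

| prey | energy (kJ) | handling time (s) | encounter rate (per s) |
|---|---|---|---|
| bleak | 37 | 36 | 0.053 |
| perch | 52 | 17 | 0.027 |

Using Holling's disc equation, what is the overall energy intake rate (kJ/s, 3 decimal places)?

0.999 kJ/s

R = Σλ_iE_i / (1 + Σλ_ih_i)
Numerator: 0.053×37 + 0.027×52 = 3.365
Denominator: 1 + 0.053×36 + 0.027×17 = 3.367
R = 3.365/3.367 = 0.9994 kJ/s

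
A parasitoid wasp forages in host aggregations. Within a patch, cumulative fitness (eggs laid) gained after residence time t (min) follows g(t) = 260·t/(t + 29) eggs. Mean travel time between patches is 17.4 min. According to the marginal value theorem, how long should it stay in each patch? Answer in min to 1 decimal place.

By the marginal value theorem, leave when the instantaneous gain rate g'(t) equals the habitat-wide average g(t)/(T + t).
g'(t) = 260·29/(t + 29)². Setting 260·29/(t+29)² = 260t/[(t+29)(17.4+t)] gives 29(17.4+t) = t(t+29), so t² = 29×17.4 = 504.6.
t* = √504.6 = 22.46 min.

22.5 min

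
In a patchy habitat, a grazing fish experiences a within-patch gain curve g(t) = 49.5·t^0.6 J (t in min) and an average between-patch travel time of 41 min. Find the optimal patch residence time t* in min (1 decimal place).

Maximise g(t)/(T+t): set derivative to zero → g'(t)(T+t) = g(t).
g'(t) = 0.6·49.5·t^-0.4. Setting 0.6·49.5·t^-0.4 = 49.5·t^0.6/(41+t) gives 0.6(41+t) = t, so 0.40·t = 0.6×41.
t* = 0.6×41/0.40 = 61.5 min.

61.5 min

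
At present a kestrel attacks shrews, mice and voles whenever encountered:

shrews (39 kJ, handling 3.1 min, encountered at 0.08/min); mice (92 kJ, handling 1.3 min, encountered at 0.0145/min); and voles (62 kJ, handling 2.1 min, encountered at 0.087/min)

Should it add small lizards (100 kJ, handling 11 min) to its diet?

Current rate: (0.08×39 + 0.0145×92 + 0.087×62)/(1 + 0.08×3.1 + 0.0145×1.3 + 0.087×2.1) = 6.794 kJ/min.
small lizards: E/h = 100/11 = 9.091 kJ/min.
9.091 > 6.794, so adding small lizards raises the average — include it.

Yes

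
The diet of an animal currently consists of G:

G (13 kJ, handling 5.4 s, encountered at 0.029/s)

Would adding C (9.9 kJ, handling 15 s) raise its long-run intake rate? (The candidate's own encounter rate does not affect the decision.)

Yes

Intake rate on the current diet: R = (0.029×13) / (1 + 0.029×5.4) = 0.377/1.157 = 0.326 kJ/s.
C: E/h = 9.9/15 = 0.66 kJ/s.
Since 0.66 > R, including C increases the long-run rate.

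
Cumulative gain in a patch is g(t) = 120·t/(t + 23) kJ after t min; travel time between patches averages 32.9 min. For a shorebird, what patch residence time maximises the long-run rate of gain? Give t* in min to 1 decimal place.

Maximise g(t)/(T+t): set derivative to zero → g'(t)(T+t) = g(t).
g'(t) = 120·23/(t + 23)². Setting 120·23/(t+23)² = 120t/[(t+23)(32.9+t)] gives 23(32.9+t) = t(t+23), so t² = 23×32.9 = 756.7.
t* = √756.7 = 27.51 min.

27.5 min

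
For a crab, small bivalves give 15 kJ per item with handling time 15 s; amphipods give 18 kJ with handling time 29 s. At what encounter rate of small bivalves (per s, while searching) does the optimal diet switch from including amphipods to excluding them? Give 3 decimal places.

At the threshold, the rate on small bivalves alone equals the profitability of amphipods: λ·15/(1 + λ·15) = 18/29 = 0.6207.
Rearranging, λ(15 − 0.6207×15) = 0.6207, so λ = 0.6207/5.69 = 0.1091 per s.

0.109 per s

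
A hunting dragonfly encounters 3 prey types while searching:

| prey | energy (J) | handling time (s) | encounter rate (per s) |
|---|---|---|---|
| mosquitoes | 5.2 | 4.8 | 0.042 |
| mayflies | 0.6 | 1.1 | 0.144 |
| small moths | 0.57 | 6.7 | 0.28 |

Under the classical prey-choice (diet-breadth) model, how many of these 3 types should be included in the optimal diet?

2

E/h in descending order: mosquitoes 1.08, mayflies 0.545, small moths 0.0851 J/s. The optimal diet is the largest prefix of this list for which every included type satisfies E_i/h_i > R on the types above it.
Rate on top 1: 0.1818. mayflies: 0.545 > 0.1818 → include.
Rate on top 2: 0.2241. small moths: 0.0851 < 0.2241 → exclude; stop.
Optimal diet: mosquitoes, mayflies — 2 of 3 types.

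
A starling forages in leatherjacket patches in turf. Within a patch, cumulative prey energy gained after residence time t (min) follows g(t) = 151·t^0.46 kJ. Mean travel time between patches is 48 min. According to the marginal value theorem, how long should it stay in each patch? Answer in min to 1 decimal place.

40.9 min

Optimal t* satisfies g'(t*) = g(t*)/(T + t*).
g'(t) = 0.46·151·t^-0.54. Setting 0.46·151·t^-0.54 = 151·t^0.46/(48+t) gives 0.46(48+t) = t, so 0.54·t = 0.46×48.
t* = 0.46×48/0.54 = 40.89 min.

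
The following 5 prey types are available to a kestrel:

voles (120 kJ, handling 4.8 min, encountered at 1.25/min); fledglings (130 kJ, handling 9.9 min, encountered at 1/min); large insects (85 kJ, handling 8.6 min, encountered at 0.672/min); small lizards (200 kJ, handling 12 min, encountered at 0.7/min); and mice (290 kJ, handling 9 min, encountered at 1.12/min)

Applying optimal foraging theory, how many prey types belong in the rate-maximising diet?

Profitabilities (E/h, kJ/min): mice 32.2, voles 25, small lizards 16.7, fledglings 13.1, large insects 9.88. Add prey in this order while the next type's profitability exceeds the intake rate on those already taken.
Rate on top 1: 29.31. voles: 25 < 29.31 → exclude; stop.
Optimal diet: mice — 1 of 5 types.

1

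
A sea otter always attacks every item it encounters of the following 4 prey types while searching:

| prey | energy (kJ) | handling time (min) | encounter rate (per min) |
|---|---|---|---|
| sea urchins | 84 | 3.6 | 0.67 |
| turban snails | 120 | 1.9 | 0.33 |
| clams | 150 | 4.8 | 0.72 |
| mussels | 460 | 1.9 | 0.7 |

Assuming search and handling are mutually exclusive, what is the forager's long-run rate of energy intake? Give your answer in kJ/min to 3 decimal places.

59.590 kJ/min

R = (0.67×84 + 0.33×120 + 0.72×150 + 0.7×460) / (1 + 0.67×3.6 + 0.33×1.9 + 0.72×4.8 + 0.7×1.9) = 525.9/8.825 = 59.59 kJ/min.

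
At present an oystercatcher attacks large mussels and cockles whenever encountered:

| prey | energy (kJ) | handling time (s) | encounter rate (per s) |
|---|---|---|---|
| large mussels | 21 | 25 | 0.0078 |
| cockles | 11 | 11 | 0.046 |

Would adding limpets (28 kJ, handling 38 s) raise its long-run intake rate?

Yes

On large mussels and cockles alone, R = ΣλE/(1+Σλh) = 0.6698/1.701 = 0.3938 kJ/s.
limpets: E/h = 28/38 = 0.7368 kJ/s.
Since 0.7368 > R, including limpets increases the long-run rate.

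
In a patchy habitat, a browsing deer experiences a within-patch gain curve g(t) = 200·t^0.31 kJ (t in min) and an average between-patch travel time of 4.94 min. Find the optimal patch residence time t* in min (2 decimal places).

2.22 min

Optimal t* satisfies g'(t*) = g(t*)/(T + t*).
g'(t) = 0.31·200·t^-0.69. Setting 0.31·200·t^-0.69 = 200·t^0.31/(4.94+t) gives 0.31(4.94+t) = t, so 0.69·t = 0.31×4.94.
t* = 0.31×4.94/0.69 = 2.219 min.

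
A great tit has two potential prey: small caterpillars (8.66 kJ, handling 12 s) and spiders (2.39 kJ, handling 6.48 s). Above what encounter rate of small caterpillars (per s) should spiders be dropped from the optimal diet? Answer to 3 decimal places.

0.087 per s

At the threshold, the rate on small caterpillars alone equals the profitability of spiders: λ·8.66/(1 + λ·12) = 2.39/6.48 = 0.3688.
Rearranging, λ(8.66 − 0.3688×12) = 0.3688, so λ = 0.3688/4.234 = 0.08711 per s.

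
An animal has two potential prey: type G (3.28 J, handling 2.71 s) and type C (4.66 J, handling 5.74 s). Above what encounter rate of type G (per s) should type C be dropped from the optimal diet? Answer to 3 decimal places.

0.752 per s

At the threshold, the rate on type G alone equals the profitability of type C: λ·3.28/(1 + λ·2.71) = 4.66/5.74 = 0.8118.
Rearranging, λ(3.28 − 0.8118×2.71) = 0.8118, so λ = 0.8118/1.08 = 0.7518 per s.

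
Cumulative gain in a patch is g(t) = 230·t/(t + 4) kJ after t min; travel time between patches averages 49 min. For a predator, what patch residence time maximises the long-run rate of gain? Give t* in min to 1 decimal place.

14.0 min

By the marginal value theorem, leave when the instantaneous gain rate g'(t) equals the habitat-wide average g(t)/(T + t).
g'(t) = 230·4/(t + 4)². Setting 230·4/(t+4)² = 230t/[(t+4)(49+t)] gives 4(49+t) = t(t+4), so t² = 4×49 = 196.
t* = √196 = 14 min.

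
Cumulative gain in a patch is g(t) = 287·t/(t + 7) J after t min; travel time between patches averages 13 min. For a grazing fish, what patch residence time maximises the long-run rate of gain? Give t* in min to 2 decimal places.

By the marginal value theorem, leave when the instantaneous gain rate g'(t) equals the habitat-wide average g(t)/(T + t).
g'(t) = 287·7/(t + 7)². Setting 287·7/(t+7)² = 287t/[(t+7)(13+t)] gives 7(13+t) = t(t+7), so t² = 7×13 = 91.
t* = √91 = 9.539 min.

9.54 min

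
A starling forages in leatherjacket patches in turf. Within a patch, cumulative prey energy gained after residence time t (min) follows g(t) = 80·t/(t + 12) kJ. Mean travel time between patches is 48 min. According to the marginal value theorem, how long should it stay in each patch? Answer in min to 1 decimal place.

24.0 min

Maximise g(t)/(T+t): set derivative to zero → g'(t)(T+t) = g(t).
g'(t) = 80·12/(t + 12)². Setting 80·12/(t+12)² = 80t/[(t+12)(48+t)] gives 12(48+t) = t(t+12), so t² = 12×48 = 576.
t* = √576 = 24 min.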